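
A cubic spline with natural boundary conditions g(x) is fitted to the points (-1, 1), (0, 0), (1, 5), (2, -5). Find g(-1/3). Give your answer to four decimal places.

-0.6296

With M_i denoting the second derivative at x_i, h_i = 1, 1, 1, and Δ_i = (y_(i+1) − y_i)/h_i = -1, 5, -10:
  1·M_0 + 4·M_1 + 1·M_2 = 6(Δ_1 - Δ_0) = 36
  1·M_1 + 4·M_2 + 1·M_3 = 6(Δ_2 - Δ_1) = -90
Natural end conditions: M_0 = M_3 = 0.
Hence M_0 = 0, M_1 = 78/5, M_2 = -132/5, M_3 = 0.
On [-1, 0], g(x) = 1 - 18/5·(x + 1) + 0·(x + 1)² + 13/5·(x + 1)³.
With (x + 1) = 2/3: g(-1/3) = -17/27.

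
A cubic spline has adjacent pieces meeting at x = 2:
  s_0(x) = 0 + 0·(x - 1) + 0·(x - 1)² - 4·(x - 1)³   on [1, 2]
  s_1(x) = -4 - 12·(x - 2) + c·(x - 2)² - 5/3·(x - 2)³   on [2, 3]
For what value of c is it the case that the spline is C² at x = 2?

s_0''(x) = 0 - 24·(x - 1), so s_0''(2) = -24. On the right, s_1''(2) = 2c, so c = -12.

-12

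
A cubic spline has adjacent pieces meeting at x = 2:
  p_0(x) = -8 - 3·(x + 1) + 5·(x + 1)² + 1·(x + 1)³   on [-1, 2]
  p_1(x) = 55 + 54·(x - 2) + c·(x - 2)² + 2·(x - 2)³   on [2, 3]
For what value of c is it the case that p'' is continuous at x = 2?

14

p_0''(x) = 10 + 6·(x + 1), so p_0''(2) = 28. On the right, p_1''(2) = 2c, so c = 14.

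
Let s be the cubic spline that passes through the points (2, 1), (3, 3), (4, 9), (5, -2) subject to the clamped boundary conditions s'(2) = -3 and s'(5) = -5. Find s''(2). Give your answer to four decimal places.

Write M_i for s''(x_i). With h_i = 1, 1, 1 and divided differences Δ_i = 2, 6, -11, the continuity of s' gives the tridiagonal system
  1·M_0 + 4·M_1 + 1·M_2 = 6(Δ_1 - Δ_0) = 24
  1·M_1 + 4·M_2 + 1·M_3 = 6(Δ_2 - Δ_1) = -102
Clamped end conditions give two more equations: 2h_0·M_0 + h_0·M_1 = 6(Δ_0 - s'(2)) = 30 and h_2·M_2 + 2h_2·M_3 = 6(s'(5) - Δ_2) = 36.
Solving the tridiagonal system: M_0 = 124/15, M_1 = 202/15, M_2 = -572/15, M_3 = 556/15.

8.2667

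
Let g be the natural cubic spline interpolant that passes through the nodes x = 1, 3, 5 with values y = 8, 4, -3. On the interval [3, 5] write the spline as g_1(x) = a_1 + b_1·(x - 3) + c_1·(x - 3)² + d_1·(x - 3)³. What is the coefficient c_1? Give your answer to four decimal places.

-0.5625

Put σ_i = g'' at the i-th knot. Here h = (2, 2) and Δ = (-2, -7/2), so the interior equations h_(i-1)·σ_(i-1) + 2(h_(i-1)+h_i)·σ_i + h_i·σ_(i+1) = 6(Δ_i − Δ_(i-1)) read
  2·σ_0 + 8·σ_1 + 2·σ_2 = 6(Δ_1 - Δ_0) = -9
Natural end conditions: σ_0 = σ_2 = 0.
Forward elimination and back-substitution give σ_0 = 0, σ_1 = -9/8, σ_2 = 0.
On [3, 5], with g_1(x) = a_1 + b_1·(x - 3) + c_1·(x - 3)² + d_1·(x - 3)³: c_1 = σ_1/2 = -9/16, d_1 = (σ_2 - σ_1)/(6h_1) = 3/32, b_1 = Δ_1 - h_1(2σ_1 + σ_2)/6 = -11/4.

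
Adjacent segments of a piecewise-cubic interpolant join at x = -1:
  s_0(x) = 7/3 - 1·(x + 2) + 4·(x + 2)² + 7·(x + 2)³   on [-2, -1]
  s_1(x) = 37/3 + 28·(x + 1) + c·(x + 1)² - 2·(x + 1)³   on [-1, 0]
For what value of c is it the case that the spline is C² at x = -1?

s_0''(x) = 8 + 42·(x + 2), so s_0''(-1) = 50. On the right, s_1''(-1) = 2c, so c = 25.

25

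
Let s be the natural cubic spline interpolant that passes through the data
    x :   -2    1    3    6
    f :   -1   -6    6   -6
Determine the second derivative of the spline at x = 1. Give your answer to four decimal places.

6.0417

Put M_i = s'' at the i-th knot. Here h = (3, 2, 3) and Δ = (-5/3, 6, -4), so the interior equations h_(i-1)·M_(i-1) + 2(h_(i-1)+h_i)·M_i + h_i·M_(i+1) = 6(Δ_i − Δ_(i-1)) read
  3·M_0 + 10·M_1 + 2·M_2 = 6(Δ_1 - Δ_0) = 46
  2·M_1 + 10·M_2 + 3·M_3 = 6(Δ_2 - Δ_1) = -60
Natural end conditions: M_0 = M_3 = 0.
Solving the tridiagonal system: M_0 = 0, M_1 = 145/24, M_2 = -173/24, M_3 = 0.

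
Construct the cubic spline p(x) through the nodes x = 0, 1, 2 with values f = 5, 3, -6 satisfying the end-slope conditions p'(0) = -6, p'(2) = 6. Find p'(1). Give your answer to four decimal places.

-8.2500

Put m_i = p'' at the i-th knot. Here h = (1, 1) and Δ = (-2, -9), so the interior equations h_(i-1)·m_(i-1) + 2(h_(i-1)+h_i)·m_i + h_i·m_(i+1) = 6(Δ_i − Δ_(i-1)) read
  1·m_0 + 4·m_1 + 1·m_2 = 6(Δ_1 - Δ_0) = -42
Clamped end conditions give two more equations: 2h_0·m_0 + h_0·m_1 = 6(Δ_0 - p'(0)) = 24 and h_1·m_1 + 2h_1·m_2 = 6(p'(2) - Δ_1) = 90.
Solving the tridiagonal system: m_0 = 57/2, m_1 = -33, m_2 = 123/2.
On [1, 2], p'(x) = b_1 + 2c_1·(x - 1) + 3d_1·(x - 1)² with b_1 = Δ_1 - h_1(2m_1 + m_2)/6 = -33/4, c_1 = m_1/2 = -33/2, d_1 = (m_2 - m_1)/(6h_1) = 63/4. So p'(1) = -33/4.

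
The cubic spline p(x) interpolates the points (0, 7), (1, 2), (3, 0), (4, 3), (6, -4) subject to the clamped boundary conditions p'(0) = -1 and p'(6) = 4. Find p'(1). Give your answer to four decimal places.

Let m_i = p''(x_i). Step sizes h_i = 1, 2, 1, 2; slopes of the chords Δ_i = (y_(i+1) - y_i)/h_i = -5, -1, 3, -7/2.
  1·m_0 + 6·m_1 + 2·m_2 = 6(Δ_1 - Δ_0) = 24
  2·m_1 + 6·m_2 + 1·m_3 = 6(Δ_2 - Δ_1) = 24
  1·m_2 + 6·m_3 + 2·m_4 = 6(Δ_3 - Δ_2) = -39
Clamped end conditions give two more equations: 2h_0·m_0 + h_0·m_1 = 6(Δ_0 - p'(0)) = -24 and h_3·m_3 + 2h_3·m_4 = 6(p'(6) - Δ_3) = 45.
Forward elimination and back-substitution give m_0 = -1343/93, m_1 = 454/93, m_2 = 851/186, m_3 = -1229/93, m_4 = 6643/372.
On [1, 3], p'(x) = b_1 + 2c_1·(x - 1) + 3d_1·(x - 1)² with b_1 = Δ_1 - h_1(2m_1 + m_2)/6 = -1075/186, c_1 = m_1/2 = 227/93, d_1 = (m_2 - m_1)/(6h_1) = -19/744. So p'(1) = -1075/186.

-5.7796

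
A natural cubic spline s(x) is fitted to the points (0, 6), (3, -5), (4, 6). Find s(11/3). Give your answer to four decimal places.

1.7901

Put M_i = s'' at the i-th knot. Here h = (3, 1) and Δ = (-11/3, 11), so the interior equations h_(i-1)·M_(i-1) + 2(h_(i-1)+h_i)·M_i + h_i·M_(i+1) = 6(Δ_i − Δ_(i-1)) read
  3·M_0 + 8·M_1 + 1·M_2 = 6(Δ_1 - Δ_0) = 88
Natural end conditions: M_0 = M_2 = 0.
Hence M_0 = 0, M_1 = 11, M_2 = 0.
On [3, 4], s(x) = -5 + 22/3·(x - 3) + 11/2·(x - 3)² - 11/6·(x - 3)³.
With (x - 3) = 2/3: s(11/3) = 145/81.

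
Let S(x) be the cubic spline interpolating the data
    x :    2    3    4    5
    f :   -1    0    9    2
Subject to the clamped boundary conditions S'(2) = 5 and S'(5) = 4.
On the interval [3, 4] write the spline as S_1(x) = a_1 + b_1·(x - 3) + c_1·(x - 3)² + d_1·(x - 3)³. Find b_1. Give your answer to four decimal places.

Write m_i for S''(x_i). With h_i = 1, 1, 1 and divided differences Δ_i = 1, 9, -7, the continuity of S' gives the tridiagonal system
  1·m_0 + 4·m_1 + 1·m_2 = 6(Δ_1 - Δ_0) = 48
  1·m_1 + 4·m_2 + 1·m_3 = 6(Δ_2 - Δ_1) = -96
Clamped end conditions give two more equations: 2h_0·m_0 + h_0·m_1 = 6(Δ_0 - S'(2)) = -24 and h_2·m_2 + 2h_2·m_3 = 6(S'(5) - Δ_2) = 66.
Solving the tridiagonal system: m_0 = -406/15, m_1 = 452/15, m_2 = -682/15, m_3 = 836/15.
On [3, 4], with S_1(x) = a_1 + b_1·(x - 3) + c_1·(x - 3)² + d_1·(x - 3)³: c_1 = m_1/2 = 226/15, d_1 = (m_2 - m_1)/(6h_1) = -63/5, b_1 = Δ_1 - h_1(2m_1 + m_2)/6 = 98/15.

6.5333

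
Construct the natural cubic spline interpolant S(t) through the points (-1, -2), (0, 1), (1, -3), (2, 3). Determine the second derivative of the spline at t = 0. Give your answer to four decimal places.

Let m_i = S''(x_i). Step sizes h_i = 1, 1, 1; slopes of the chords Δ_i = (y_(i+1) - y_i)/h_i = 3, -4, 6.
  1·m_0 + 4·m_1 + 1·m_2 = 6(Δ_1 - Δ_0) = -42
  1·m_1 + 4·m_2 + 1·m_3 = 6(Δ_2 - Δ_1) = 60
Natural end conditions: m_0 = m_3 = 0.
Solving: m_0 = 0, m_1 = -76/5, m_2 = 94/5, m_3 = 0.

-15.2000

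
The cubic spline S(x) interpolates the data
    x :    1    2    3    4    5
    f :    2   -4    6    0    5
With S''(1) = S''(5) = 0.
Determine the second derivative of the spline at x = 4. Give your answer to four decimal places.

26.2500

With M_i denoting the second derivative at x_i, h_i = 1, 1, 1, 1, and Δ_i = (y_(i+1) − y_i)/h_i = -6, 10, -6, 5:
  1·M_0 + 4·M_1 + 1·M_2 = 6(Δ_1 - Δ_0) = 96
  1·M_1 + 4·M_2 + 1·M_3 = 6(Δ_2 - Δ_1) = -96
  1·M_2 + 4·M_3 + 1·M_4 = 6(Δ_3 - Δ_2) = 66
Natural end conditions: M_0 = M_4 = 0.
Hence M_0 = 0, M_1 = 135/4, M_2 = -39, M_3 = 105/4, M_4 = 0.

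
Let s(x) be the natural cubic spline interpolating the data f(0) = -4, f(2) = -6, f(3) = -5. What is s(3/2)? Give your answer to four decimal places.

Put σ_i = s'' at the i-th knot. Here h = (2, 1) and Δ = (-1, 1), so the interior equations h_(i-1)·σ_(i-1) + 2(h_(i-1)+h_i)·σ_i + h_i·σ_(i+1) = 6(Δ_i − Δ_(i-1)) read
  2·σ_0 + 6·σ_1 + 1·σ_2 = 6(Δ_1 - Δ_0) = 12
Natural end conditions: σ_0 = σ_2 = 0.
Hence σ_0 = 0, σ_1 = 2, σ_2 = 0.
On [0, 2], s(x) = -4 - 5/3·x + 0·x² + 1/6·x³.
With x = 3/2: s(3/2) = -95/16.

-5.9375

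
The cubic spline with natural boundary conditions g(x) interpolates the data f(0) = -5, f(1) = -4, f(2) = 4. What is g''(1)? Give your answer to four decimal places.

Write m_i for g''(x_i). With h_i = 1, 1 and divided differences Δ_i = 1, 8, the continuity of g' gives the tridiagonal system
  1·m_0 + 4·m_1 + 1·m_2 = 6(Δ_1 - Δ_0) = 42
Natural end conditions: m_0 = m_2 = 0.
Solving: m_0 = 0, m_1 = 21/2, m_2 = 0.

10.5000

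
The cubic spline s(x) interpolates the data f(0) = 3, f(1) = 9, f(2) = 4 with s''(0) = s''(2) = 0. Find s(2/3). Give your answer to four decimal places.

Put m_i = s'' at the i-th knot. Here h = (1, 1) and Δ = (6, -5), so the interior equations h_(i-1)·m_(i-1) + 2(h_(i-1)+h_i)·m_i + h_i·m_(i+1) = 6(Δ_i − Δ_(i-1)) read
  1·m_0 + 4·m_1 + 1·m_2 = 6(Δ_1 - Δ_0) = -66
Natural end conditions: m_0 = m_2 = 0.
Forward elimination and back-substitution give m_0 = 0, m_1 = -33/2, m_2 = 0.
On [0, 1], s(x) = 3 + 35/4·x + 0·x² - 11/4·x³.
With x = 2/3: s(2/3) = 433/54.

8.0185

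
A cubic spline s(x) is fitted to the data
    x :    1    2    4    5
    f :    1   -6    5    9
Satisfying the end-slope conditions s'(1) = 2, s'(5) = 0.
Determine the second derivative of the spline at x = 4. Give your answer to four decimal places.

-7.1429

Write m_i for s''(x_i). With h_i = 1, 2, 1 and divided differences Δ_i = -7, 11/2, 4, the continuity of s' gives the tridiagonal system
  1·m_0 + 6·m_1 + 2·m_2 = 6(Δ_1 - Δ_0) = 75
  2·m_1 + 6·m_2 + 1·m_3 = 6(Δ_2 - Δ_1) = -9
Clamped end conditions give two more equations: 2h_0·m_0 + h_0·m_1 = 6(Δ_0 - s'(1)) = -54 and h_2·m_2 + 2h_2·m_3 = 6(s'(5) - Δ_2) = -24.
Forward elimination and back-substitution give m_0 = -263/7, m_1 = 148/7, m_2 = -50/7, m_3 = -59/7.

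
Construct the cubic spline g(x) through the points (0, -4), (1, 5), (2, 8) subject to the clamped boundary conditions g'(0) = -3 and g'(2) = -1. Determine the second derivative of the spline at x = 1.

With σ_i denoting the second derivative at x_i, h_i = 1, 1, and Δ_i = (y_(i+1) − y_i)/h_i = 9, 3:
  1·σ_0 + 4·σ_1 + 1·σ_2 = 6(Δ_1 - Δ_0) = -36
Clamped end conditions give two more equations: 2h_0·σ_0 + h_0·σ_1 = 6(Δ_0 - g'(0)) = 72 and h_1·σ_1 + 2h_1·σ_2 = 6(g'(2) - Δ_1) = -24.
Forward elimination and back-substitution give σ_0 = 46, σ_1 = -20, σ_2 = -2.

-20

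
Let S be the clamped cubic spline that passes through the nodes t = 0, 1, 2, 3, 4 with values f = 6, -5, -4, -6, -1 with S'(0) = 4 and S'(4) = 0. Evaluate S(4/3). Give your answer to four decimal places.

-6.1032

Put M_i = S'' at the i-th knot. Here h = (1, 1, 1, 1) and Δ = (-11, 1, -2, 5), so the interior equations h_(i-1)·M_(i-1) + 2(h_(i-1)+h_i)·M_i + h_i·M_(i+1) = 6(Δ_i − Δ_(i-1)) read
  1·M_0 + 4·M_1 + 1·M_2 = 6(Δ_1 - Δ_0) = 72
  1·M_1 + 4·M_2 + 1·M_3 = 6(Δ_2 - Δ_1) = -18
  1·M_2 + 4·M_3 + 1·M_4 = 6(Δ_3 - Δ_2) = 42
Clamped end conditions give two more equations: 2h_0·M_0 + h_0·M_1 = 6(Δ_0 - S'(0)) = -90 and h_3·M_3 + 2h_3·M_4 = 6(S'(4) - Δ_3) = -30.
Forward elimination and back-substitution give M_0 = -1807/28, M_1 = 547/14, M_2 = -79/4, M_3 = 307/14, M_4 = -727/28.
On [1, 2], S(t) = -5 - 489/56·(t - 1) + 547/28·(t - 1)² - 549/56·(t - 1)³.
With (t - 1) = 1/3: S(4/3) = -769/126.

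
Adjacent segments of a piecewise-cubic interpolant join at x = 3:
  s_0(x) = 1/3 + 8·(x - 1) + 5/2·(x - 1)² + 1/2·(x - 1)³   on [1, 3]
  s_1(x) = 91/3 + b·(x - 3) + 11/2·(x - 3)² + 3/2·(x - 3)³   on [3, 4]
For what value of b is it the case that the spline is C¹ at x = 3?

24

s_0'(x) = 8 + 5·(x - 1) + 3/2·(x - 1)², so s_0'(3) = 24. On the right, s_1'(3) = b, so b = 24.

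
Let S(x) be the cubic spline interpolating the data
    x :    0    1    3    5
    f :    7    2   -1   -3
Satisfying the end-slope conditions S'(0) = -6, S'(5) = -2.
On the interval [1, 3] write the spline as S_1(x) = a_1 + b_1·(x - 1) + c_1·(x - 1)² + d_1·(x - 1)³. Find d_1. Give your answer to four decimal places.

With M_i denoting the second derivative at x_i, h_i = 1, 2, 2, and Δ_i = (y_(i+1) − y_i)/h_i = -5, -3/2, -1:
  1·M_0 + 6·M_1 + 2·M_2 = 6(Δ_1 - Δ_0) = 21
  2·M_1 + 8·M_2 + 2·M_3 = 6(Δ_2 - Δ_1) = 3
Clamped end conditions give two more equations: 2h_0·M_0 + h_0·M_1 = 6(Δ_0 - S'(0)) = 6 and h_2·M_2 + 2h_2·M_3 = 6(S'(5) - Δ_2) = -6.
Forward elimination and back-substitution give M_0 = 31/23, M_1 = 76/23, M_2 = -2/23, M_3 = -67/46.
On [1, 3], with S_1(x) = a_1 + b_1·(x - 1) + c_1·(x - 1)² + d_1·(x - 1)³: c_1 = M_1/2 = 38/23, d_1 = (M_2 - M_1)/(6h_1) = -13/46, b_1 = Δ_1 - h_1(2M_1 + M_2)/6 = -169/46.

-0.2826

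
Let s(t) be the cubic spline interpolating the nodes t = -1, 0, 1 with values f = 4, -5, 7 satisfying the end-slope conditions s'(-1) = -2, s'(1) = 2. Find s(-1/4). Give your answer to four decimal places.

-4.0039

Write m_i for s''(x_i). With h_i = 1, 1 and divided differences Δ_i = -9, 12, the continuity of s' gives the tridiagonal system
  1·m_0 + 4·m_1 + 1·m_2 = 6(Δ_1 - Δ_0) = 126
Clamped end conditions give two more equations: 2h_0·m_0 + h_0·m_1 = 6(Δ_0 - s'(-1)) = -42 and h_1·m_1 + 2h_1·m_2 = 6(s'(1) - Δ_1) = -60.
Solving: m_0 = -101/2, m_1 = 59, m_2 = -119/2.
On [-1, 0], s(t) = 4 - 2·(t + 1) - 101/4·(t + 1)² + 73/4·(t + 1)³.
With (t + 1) = 3/4: s(-1/4) = -1025/256.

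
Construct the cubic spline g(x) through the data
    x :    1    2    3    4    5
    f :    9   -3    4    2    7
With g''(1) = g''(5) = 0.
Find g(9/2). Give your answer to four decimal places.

3.4286

Put M_i = g'' at the i-th knot. Here h = (1, 1, 1, 1) and Δ = (-12, 7, -2, 5), so the interior equations h_(i-1)·M_(i-1) + 2(h_(i-1)+h_i)·M_i + h_i·M_(i+1) = 6(Δ_i − Δ_(i-1)) read
  1·M_0 + 4·M_1 + 1·M_2 = 6(Δ_1 - Δ_0) = 114
  1·M_1 + 4·M_2 + 1·M_3 = 6(Δ_2 - Δ_1) = -54
  1·M_2 + 4·M_3 + 1·M_4 = 6(Δ_3 - Δ_2) = 42
Natural end conditions: M_0 = M_4 = 0.
Solving: M_0 = 0, M_1 = 246/7, M_2 = -186/7, M_3 = 120/7, M_4 = 0.
On [4, 5], g(x) = 2 - 5/7·(x - 4) + 60/7·(x - 4)² - 20/7·(x - 4)³.
With (x - 4) = 1/2: g(9/2) = 24/7.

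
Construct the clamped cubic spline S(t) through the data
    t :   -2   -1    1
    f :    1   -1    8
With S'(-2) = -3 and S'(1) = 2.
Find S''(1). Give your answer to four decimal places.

With M_i denoting the second derivative at x_i, h_i = 1, 2, and Δ_i = (y_(i+1) − y_i)/h_i = -2, 9/2:
  1·M_0 + 6·M_1 + 2·M_2 = 6(Δ_1 - Δ_0) = 39
Clamped end conditions give two more equations: 2h_0·M_0 + h_0·M_1 = 6(Δ_0 - S'(-2)) = 6 and h_1·M_1 + 2h_1·M_2 = 6(S'(1) - Δ_1) = -15.
Solving the tridiagonal system: M_0 = -11/6, M_1 = 29/3, M_2 = -103/12.

-8.5833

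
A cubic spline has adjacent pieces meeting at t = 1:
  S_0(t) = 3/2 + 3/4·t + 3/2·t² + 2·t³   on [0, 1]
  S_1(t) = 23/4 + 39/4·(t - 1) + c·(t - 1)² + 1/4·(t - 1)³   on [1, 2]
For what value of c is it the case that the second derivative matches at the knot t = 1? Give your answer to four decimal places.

S_0''(t) = 3 + 12·t, so S_0''(1) = 15. On the right, S_1''(1) = 2c, so c = 15/2.

7.5000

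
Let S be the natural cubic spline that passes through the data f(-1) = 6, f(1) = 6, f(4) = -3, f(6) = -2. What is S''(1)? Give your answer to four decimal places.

Put M_i = S'' at the i-th knot. Here h = (2, 3, 2) and Δ = (0, -3, 1/2), so the interior equations h_(i-1)·M_(i-1) + 2(h_(i-1)+h_i)·M_i + h_i·M_(i+1) = 6(Δ_i − Δ_(i-1)) read
  2·M_0 + 10·M_1 + 3·M_2 = 6(Δ_1 - Δ_0) = -18
  3·M_1 + 10·M_2 + 2·M_3 = 6(Δ_2 - Δ_1) = 21
Natural end conditions: M_0 = M_3 = 0.
Solving: M_0 = 0, M_1 = -243/91, M_2 = 264/91, M_3 = 0.

-2.6703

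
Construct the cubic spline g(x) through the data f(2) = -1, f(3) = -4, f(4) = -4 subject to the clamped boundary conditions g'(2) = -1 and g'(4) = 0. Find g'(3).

Let M_i = g''(x_i). Step sizes h_i = 1, 1; slopes of the chords Δ_i = (y_(i+1) - y_i)/h_i = -3, 0.
  1·M_0 + 4·M_1 + 1·M_2 = 6(Δ_1 - Δ_0) = 18
Clamped end conditions give two more equations: 2h_0·M_0 + h_0·M_1 = 6(Δ_0 - g'(2)) = -12 and h_1·M_1 + 2h_1·M_2 = 6(g'(4) - Δ_1) = 0.
Forward elimination and back-substitution give M_0 = -10, M_1 = 8, M_2 = -4.
On [3, 4], g'(x) = b_1 + 2c_1·(x - 3) + 3d_1·(x - 3)² with b_1 = Δ_1 - h_1(2M_1 + M_2)/6 = -2, c_1 = M_1/2 = 4, d_1 = (M_2 - M_1)/(6h_1) = -2. So g'(3) = -2.

-2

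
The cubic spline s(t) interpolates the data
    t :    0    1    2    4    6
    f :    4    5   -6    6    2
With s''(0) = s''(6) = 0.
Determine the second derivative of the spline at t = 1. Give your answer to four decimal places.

Let M_i = s''(x_i). Step sizes h_i = 1, 1, 2, 2; slopes of the chords Δ_i = (y_(i+1) - y_i)/h_i = 1, -11, 6, -2.
  1·M_0 + 4·M_1 + 1·M_2 = 6(Δ_1 - Δ_0) = -72
  1·M_1 + 6·M_2 + 2·M_3 = 6(Δ_2 - Δ_1) = 102
  2·M_2 + 8·M_3 + 2·M_4 = 6(Δ_3 - Δ_2) = -48
Natural end conditions: M_0 = M_4 = 0.
Hence M_0 = 0, M_1 = -170/7, M_2 = 176/7, M_3 = -86/7, M_4 = 0.

-24.2857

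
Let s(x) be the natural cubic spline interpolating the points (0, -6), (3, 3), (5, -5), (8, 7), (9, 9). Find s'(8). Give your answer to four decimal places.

Write M_i for s''(x_i). With h_i = 3, 2, 3, 1 and divided differences Δ_i = 3, -4, 4, 2, the continuity of s' gives the tridiagonal system
  3·M_0 + 10·M_1 + 2·M_2 = 6(Δ_1 - Δ_0) = -42
  2·M_1 + 10·M_2 + 3·M_3 = 6(Δ_2 - Δ_1) = 48
  3·M_2 + 8·M_3 + 1·M_4 = 6(Δ_3 - Δ_2) = -12
Natural end conditions: M_0 = M_4 = 0.
Solving the tridiagonal system: M_0 = 0, M_1 = -637/113, M_2 = 812/113, M_3 = -474/113, M_4 = 0.
On [8, 9], s'(x) = b_3 + 2c_3·(x - 8) + 3d_3·(x - 8)² with b_3 = Δ_3 - h_3(2M_3 + M_4)/6 = 384/113, c_3 = M_3/2 = -237/113, d_3 = (M_4 - M_3)/(6h_3) = 79/113. So s'(8) = 384/113.

3.3982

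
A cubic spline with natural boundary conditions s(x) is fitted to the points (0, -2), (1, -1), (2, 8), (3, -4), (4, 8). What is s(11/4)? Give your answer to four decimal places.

-1.7065

With M_i denoting the second derivative at x_i, h_i = 1, 1, 1, 1, and Δ_i = (y_(i+1) − y_i)/h_i = 1, 9, -12, 12:
  1·M_0 + 4·M_1 + 1·M_2 = 6(Δ_1 - Δ_0) = 48
  1·M_1 + 4·M_2 + 1·M_3 = 6(Δ_2 - Δ_1) = -126
  1·M_2 + 4·M_3 + 1·M_4 = 6(Δ_3 - Δ_2) = 144
Natural end conditions: M_0 = M_4 = 0.
Solving: M_0 = 0, M_1 = 171/7, M_2 = -348/7, M_3 = 339/7, M_4 = 0.
On [2, 3], s(x) = 8 - 7/2·(x - 2) - 174/7·(x - 2)² + 229/14·(x - 2)³.
With (x - 2) = 3/4: s(11/4) = -1529/896.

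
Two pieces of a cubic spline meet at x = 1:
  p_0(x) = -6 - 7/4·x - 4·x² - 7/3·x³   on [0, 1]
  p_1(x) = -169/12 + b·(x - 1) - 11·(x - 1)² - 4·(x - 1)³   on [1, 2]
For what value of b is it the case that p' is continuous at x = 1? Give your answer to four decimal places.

-16.7500

p_0'(x) = -7/4 - 8·x - 7·x², so p_0'(1) = -67/4. On the right, p_1'(1) = b, so b = -67/4.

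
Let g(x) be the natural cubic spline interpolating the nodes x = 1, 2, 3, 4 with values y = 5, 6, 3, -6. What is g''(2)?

Let M_i = g''(x_i). Step sizes h_i = 1, 1, 1; slopes of the chords Δ_i = (y_(i+1) - y_i)/h_i = 1, -3, -9.
  1·M_0 + 4·M_1 + 1·M_2 = 6(Δ_1 - Δ_0) = -24
  1·M_1 + 4·M_2 + 1·M_3 = 6(Δ_2 - Δ_1) = -36
Natural end conditions: M_0 = M_3 = 0.
Forward elimination and back-substitution give M_0 = 0, M_1 = -4, M_2 = -8, M_3 = 0.

-4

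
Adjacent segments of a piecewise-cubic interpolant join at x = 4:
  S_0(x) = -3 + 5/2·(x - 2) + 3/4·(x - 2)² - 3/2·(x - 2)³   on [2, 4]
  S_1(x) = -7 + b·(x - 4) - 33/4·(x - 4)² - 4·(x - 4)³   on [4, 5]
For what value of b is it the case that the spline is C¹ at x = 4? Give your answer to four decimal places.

-12.5000

S_0'(x) = 5/2 + 3/2·(x - 2) - 9/2·(x - 2)², so S_0'(4) = -25/2. On the right, S_1'(4) = b, so b = -25/2.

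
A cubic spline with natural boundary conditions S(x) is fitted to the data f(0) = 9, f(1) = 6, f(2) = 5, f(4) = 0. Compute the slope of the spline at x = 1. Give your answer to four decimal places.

-1.8261

Put M_i = S'' at the i-th knot. Here h = (1, 1, 2) and Δ = (-3, -1, -5/2), so the interior equations h_(i-1)·M_(i-1) + 2(h_(i-1)+h_i)·M_i + h_i·M_(i+1) = 6(Δ_i − Δ_(i-1)) read
  1·M_0 + 4·M_1 + 1·M_2 = 6(Δ_1 - Δ_0) = 12
  1·M_1 + 6·M_2 + 2·M_3 = 6(Δ_2 - Δ_1) = -9
Natural end conditions: M_0 = M_3 = 0.
Solving: M_0 = 0, M_1 = 81/23, M_2 = -48/23, M_3 = 0.
On [1, 2], S'(x) = b_1 + 2c_1·(x - 1) + 3d_1·(x - 1)² with b_1 = Δ_1 - h_1(2M_1 + M_2)/6 = -42/23, c_1 = M_1/2 = 81/46, d_1 = (M_2 - M_1)/(6h_1) = -43/46. So S'(1) = -42/23.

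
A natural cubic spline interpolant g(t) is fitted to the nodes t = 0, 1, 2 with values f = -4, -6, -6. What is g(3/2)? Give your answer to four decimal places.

Write m_i for g''(x_i). With h_i = 1, 1 and divided differences Δ_i = -2, 0, the continuity of g' gives the tridiagonal system
  1·m_0 + 4·m_1 + 1·m_2 = 6(Δ_1 - Δ_0) = 12
Natural end conditions: m_0 = m_2 = 0.
Solving the tridiagonal system: m_0 = 0, m_1 = 3, m_2 = 0.
On [1, 2], g(t) = -6 - 1·(t - 1) + 3/2·(t - 1)² - 1/2·(t - 1)³.
With (t - 1) = 1/2: g(3/2) = -99/16.

-6.1875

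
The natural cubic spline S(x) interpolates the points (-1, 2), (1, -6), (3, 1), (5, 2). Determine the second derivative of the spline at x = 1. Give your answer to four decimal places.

With M_i denoting the second derivative at x_i, h_i = 2, 2, 2, and Δ_i = (y_(i+1) − y_i)/h_i = -4, 7/2, 1/2:
  2·M_0 + 8·M_1 + 2·M_2 = 6(Δ_1 - Δ_0) = 45
  2·M_1 + 8·M_2 + 2·M_3 = 6(Δ_2 - Δ_1) = -18
Natural end conditions: M_0 = M_3 = 0.
Solving: M_0 = 0, M_1 = 33/5, M_2 = -39/10, M_3 = 0.

6.6000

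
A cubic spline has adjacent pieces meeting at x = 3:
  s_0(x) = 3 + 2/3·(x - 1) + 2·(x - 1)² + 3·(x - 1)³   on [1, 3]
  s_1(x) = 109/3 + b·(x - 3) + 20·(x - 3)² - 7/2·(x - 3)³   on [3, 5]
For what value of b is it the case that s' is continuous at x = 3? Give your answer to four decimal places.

s_0'(x) = 2/3 + 4·(x - 1) + 9·(x - 1)², so s_0'(3) = 134/3. On the right, s_1'(3) = b, so b = 134/3.

44.6667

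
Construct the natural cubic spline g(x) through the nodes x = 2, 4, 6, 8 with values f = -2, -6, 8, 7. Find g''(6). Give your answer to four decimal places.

-7.8000

Let M_i = g''(x_i). Step sizes h_i = 2, 2, 2; slopes of the chords Δ_i = (y_(i+1) - y_i)/h_i = -2, 7, -1/2.
  2·M_0 + 8·M_1 + 2·M_2 = 6(Δ_1 - Δ_0) = 54
  2·M_1 + 8·M_2 + 2·M_3 = 6(Δ_2 - Δ_1) = -45
Natural end conditions: M_0 = M_3 = 0.
Hence M_0 = 0, M_1 = 87/10, M_2 = -39/5, M_3 = 0.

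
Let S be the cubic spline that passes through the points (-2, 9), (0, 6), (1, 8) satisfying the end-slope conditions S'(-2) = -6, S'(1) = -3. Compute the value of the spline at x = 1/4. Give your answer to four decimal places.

Write M_i for S''(x_i). With h_i = 2, 1 and divided differences Δ_i = -3/2, 2, the continuity of S' gives the tridiagonal system
  2·M_0 + 6·M_1 + 1·M_2 = 6(Δ_1 - Δ_0) = 21
Clamped end conditions give two more equations: 2h_0·M_0 + h_0·M_1 = 6(Δ_0 - S'(-2)) = 27 and h_1·M_1 + 2h_1·M_2 = 6(S'(1) - Δ_1) = -30.
Solving the tridiagonal system: M_0 = 17/4, M_1 = 5, M_2 = -35/2.
On [0, 1], S(x) = 6 + 13/4·x + 5/2·x² - 15/4·x³.
With x = 1/4: S(1/4) = 1769/256.

6.9102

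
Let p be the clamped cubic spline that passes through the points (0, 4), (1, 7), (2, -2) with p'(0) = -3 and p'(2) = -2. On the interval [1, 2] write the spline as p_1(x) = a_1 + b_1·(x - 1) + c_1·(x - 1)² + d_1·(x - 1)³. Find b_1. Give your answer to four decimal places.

-3.2500

Write m_i for p''(x_i). With h_i = 1, 1 and divided differences Δ_i = 3, -9, the continuity of p' gives the tridiagonal system
  1·m_0 + 4·m_1 + 1·m_2 = 6(Δ_1 - Δ_0) = -72
Clamped end conditions give two more equations: 2h_0·m_0 + h_0·m_1 = 6(Δ_0 - p'(0)) = 36 and h_1·m_1 + 2h_1·m_2 = 6(p'(2) - Δ_1) = 42.
Solving: m_0 = 73/2, m_1 = -37, m_2 = 79/2.
On [1, 2], with p_1(x) = a_1 + b_1·(x - 1) + c_1·(x - 1)² + d_1·(x - 1)³: c_1 = m_1/2 = -37/2, d_1 = (m_2 - m_1)/(6h_1) = 51/4, b_1 = Δ_1 - h_1(2m_1 + m_2)/6 = -13/4.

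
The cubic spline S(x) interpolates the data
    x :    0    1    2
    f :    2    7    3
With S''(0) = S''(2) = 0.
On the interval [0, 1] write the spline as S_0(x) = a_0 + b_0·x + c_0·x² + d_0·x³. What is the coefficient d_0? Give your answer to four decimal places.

Let M_i = S''(x_i). Step sizes h_i = 1, 1; slopes of the chords Δ_i = (y_(i+1) - y_i)/h_i = 5, -4.
  1·M_0 + 4·M_1 + 1·M_2 = 6(Δ_1 - Δ_0) = -54
Natural end conditions: M_0 = M_2 = 0.
Hence M_0 = 0, M_1 = -27/2, M_2 = 0.
On [0, 1], with S_0(x) = a_0 + b_0·x + c_0·x² + d_0·x³: c_0 = M_0/2 = 0, d_0 = (M_1 - M_0)/(6h_0) = -9/4, b_0 = Δ_0 - h_0(2M_0 + M_1)/6 = 29/4.

-2.2500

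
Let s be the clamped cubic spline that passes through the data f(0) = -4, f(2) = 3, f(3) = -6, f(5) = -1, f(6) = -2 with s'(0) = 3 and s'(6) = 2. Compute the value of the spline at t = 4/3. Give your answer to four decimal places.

Let m_i = s''(x_i). Step sizes h_i = 2, 1, 2, 1; slopes of the chords Δ_i = (y_(i+1) - y_i)/h_i = 7/2, -9, 5/2, -1.
  2·m_0 + 6·m_1 + 1·m_2 = 6(Δ_1 - Δ_0) = -75
  1·m_1 + 6·m_2 + 2·m_3 = 6(Δ_2 - Δ_1) = 69
  2·m_2 + 6·m_3 + 1·m_4 = 6(Δ_3 - Δ_2) = -21
Clamped end conditions give two more equations: 2h_0·m_0 + h_0·m_1 = 6(Δ_0 - s'(0)) = 3 and h_3·m_3 + 2h_3·m_4 = 6(s'(6) - Δ_3) = 18.
Solving: m_0 = 3823/372, m_1 = -1772/93, m_2 = 3491/186, m_3 = -1142/93, m_4 = 1408/93.
On [0, 2], s(t) = -4 + 3·t + 3823/744·t² - 3637/1488·t³.
With t = 4/3: s(4/3) = 8390/2511.

3.3413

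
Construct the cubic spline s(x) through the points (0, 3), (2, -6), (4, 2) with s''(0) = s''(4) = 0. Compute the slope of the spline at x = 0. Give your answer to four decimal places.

Write M_i for s''(x_i). With h_i = 2, 2 and divided differences Δ_i = -9/2, 4, the continuity of s' gives the tridiagonal system
  2·M_0 + 8·M_1 + 2·M_2 = 6(Δ_1 - Δ_0) = 51
Natural end conditions: M_0 = M_2 = 0.
Solving the tridiagonal system: M_0 = 0, M_1 = 51/8, M_2 = 0.
On [0, 2], s'(x) = b_0 + 2c_0·x + 3d_0·x² with b_0 = Δ_0 - h_0(2M_0 + M_1)/6 = -53/8, c_0 = M_0/2 = 0, d_0 = (M_1 - M_0)/(6h_0) = 17/32. So s'(0) = -53/8.

-6.6250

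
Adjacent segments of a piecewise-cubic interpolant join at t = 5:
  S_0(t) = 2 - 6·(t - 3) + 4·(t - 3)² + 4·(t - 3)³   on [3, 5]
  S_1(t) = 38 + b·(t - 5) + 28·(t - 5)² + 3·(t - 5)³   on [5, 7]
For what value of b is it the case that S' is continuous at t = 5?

58

S_0'(t) = -6 + 8·(t - 3) + 12·(t - 3)², so S_0'(5) = 58. On the right, S_1'(5) = b, so b = 58.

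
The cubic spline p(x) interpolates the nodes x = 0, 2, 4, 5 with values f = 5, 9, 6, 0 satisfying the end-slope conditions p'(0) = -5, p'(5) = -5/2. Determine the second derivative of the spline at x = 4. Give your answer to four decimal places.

Let M_i = p''(x_i). Step sizes h_i = 2, 2, 1; slopes of the chords Δ_i = (y_(i+1) - y_i)/h_i = 2, -3/2, -6.
  2·M_0 + 8·M_1 + 2·M_2 = 6(Δ_1 - Δ_0) = -21
  2·M_1 + 6·M_2 + 1·M_3 = 6(Δ_2 - Δ_1) = -27
Clamped end conditions give two more equations: 2h_0·M_0 + h_0·M_1 = 6(Δ_0 - p'(0)) = 42 and h_2·M_2 + 2h_2·M_3 = 6(p'(5) - Δ_2) = 21.
Hence M_0 = 587/46, M_1 = -104/23, M_2 = -119/23, M_3 = 301/23.

-5.1739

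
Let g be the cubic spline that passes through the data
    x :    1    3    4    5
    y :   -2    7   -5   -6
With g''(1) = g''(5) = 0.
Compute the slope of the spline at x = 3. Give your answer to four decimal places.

Put m_i = g'' at the i-th knot. Here h = (2, 1, 1) and Δ = (9/2, -12, -1), so the interior equations h_(i-1)·m_(i-1) + 2(h_(i-1)+h_i)·m_i + h_i·m_(i+1) = 6(Δ_i − Δ_(i-1)) read
  2·m_0 + 6·m_1 + 1·m_2 = 6(Δ_1 - Δ_0) = -99
  1·m_1 + 4·m_2 + 1·m_3 = 6(Δ_2 - Δ_1) = 66
Natural end conditions: m_0 = m_3 = 0.
Forward elimination and back-substitution give m_0 = 0, m_1 = -462/23, m_2 = 495/23, m_3 = 0.
On [3, 4], g'(x) = b_1 + 2c_1·(x - 3) + 3d_1·(x - 3)² with b_1 = Δ_1 - h_1(2m_1 + m_2)/6 = -409/46, c_1 = m_1/2 = -231/23, d_1 = (m_2 - m_1)/(6h_1) = 319/46. So g'(3) = -409/46.

-8.8913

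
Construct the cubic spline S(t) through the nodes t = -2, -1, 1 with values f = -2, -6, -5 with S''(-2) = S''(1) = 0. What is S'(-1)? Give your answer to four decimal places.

-2.5000

With m_i denoting the second derivative at x_i, h_i = 1, 2, and Δ_i = (y_(i+1) − y_i)/h_i = -4, 1/2:
  1·m_0 + 6·m_1 + 2·m_2 = 6(Δ_1 - Δ_0) = 27
Natural end conditions: m_0 = m_2 = 0.
Hence m_0 = 0, m_1 = 9/2, m_2 = 0.
On [-1, 1], S'(t) = b_1 + 2c_1·(t + 1) + 3d_1·(t + 1)² with b_1 = Δ_1 - h_1(2m_1 + m_2)/6 = -5/2, c_1 = m_1/2 = 9/4, d_1 = (m_2 - m_1)/(6h_1) = -3/8. So S'(-1) = -5/2.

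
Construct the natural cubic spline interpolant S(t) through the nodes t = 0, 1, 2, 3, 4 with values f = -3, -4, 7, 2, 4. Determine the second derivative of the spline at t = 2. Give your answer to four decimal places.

Put m_i = S'' at the i-th knot. Here h = (1, 1, 1, 1) and Δ = (-1, 11, -5, 2), so the interior equations h_(i-1)·m_(i-1) + 2(h_(i-1)+h_i)·m_i + h_i·m_(i+1) = 6(Δ_i − Δ_(i-1)) read
  1·m_0 + 4·m_1 + 1·m_2 = 6(Δ_1 - Δ_0) = 72
  1·m_1 + 4·m_2 + 1·m_3 = 6(Δ_2 - Δ_1) = -96
  1·m_2 + 4·m_3 + 1·m_4 = 6(Δ_3 - Δ_2) = 42
Natural end conditions: m_0 = m_4 = 0.
Solving the tridiagonal system: m_0 = 0, m_1 = 753/28, m_2 = -249/7, m_3 = 543/28, m_4 = 0.

-35.5714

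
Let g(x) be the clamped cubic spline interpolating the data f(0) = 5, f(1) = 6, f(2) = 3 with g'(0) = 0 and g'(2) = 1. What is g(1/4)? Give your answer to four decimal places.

With σ_i denoting the second derivative at x_i, h_i = 1, 1, and Δ_i = (y_(i+1) − y_i)/h_i = 1, -3:
  1·σ_0 + 4·σ_1 + 1·σ_2 = 6(Δ_1 - Δ_0) = -24
Clamped end conditions give two more equations: 2h_0·σ_0 + h_0·σ_1 = 6(Δ_0 - g'(0)) = 6 and h_1·σ_1 + 2h_1·σ_2 = 6(g'(2) - Δ_1) = 24.
Solving: σ_0 = 19/2, σ_1 = -13, σ_2 = 37/2.
On [0, 1], g(x) = 5 + 0·x + 19/4·x² - 15/4·x³.
With x = 1/4: g(1/4) = 1341/256.

5.2383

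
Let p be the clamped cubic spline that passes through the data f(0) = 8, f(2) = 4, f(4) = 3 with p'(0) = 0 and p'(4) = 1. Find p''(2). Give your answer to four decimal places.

Put M_i = p'' at the i-th knot. Here h = (2, 2) and Δ = (-2, -1/2), so the interior equations h_(i-1)·M_(i-1) + 2(h_(i-1)+h_i)·M_i + h_i·M_(i+1) = 6(Δ_i − Δ_(i-1)) read
  2·M_0 + 8·M_1 + 2·M_2 = 6(Δ_1 - Δ_0) = 9
Clamped end conditions give two more equations: 2h_0·M_0 + h_0·M_1 = 6(Δ_0 - p'(0)) = -12 and h_1·M_1 + 2h_1·M_2 = 6(p'(4) - Δ_1) = 9.
Solving: M_0 = -31/8, M_1 = 7/4, M_2 = 11/8.

1.7500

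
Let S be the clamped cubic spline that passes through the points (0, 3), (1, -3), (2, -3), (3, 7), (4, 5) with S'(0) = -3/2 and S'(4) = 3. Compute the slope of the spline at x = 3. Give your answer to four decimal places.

With σ_i denoting the second derivative at x_i, h_i = 1, 1, 1, 1, and Δ_i = (y_(i+1) − y_i)/h_i = -6, 0, 10, -2:
  1·σ_0 + 4·σ_1 + 1·σ_2 = 6(Δ_1 - Δ_0) = 36
  1·σ_1 + 4·σ_2 + 1·σ_3 = 6(Δ_2 - Δ_1) = 60
  1·σ_2 + 4·σ_3 + 1·σ_4 = 6(Δ_3 - Δ_2) = -72
Clamped end conditions give two more equations: 2h_0·σ_0 + h_0·σ_1 = 6(Δ_0 - S'(0)) = -27 and h_3·σ_3 + 2h_3·σ_4 = 6(S'(4) - Δ_3) = 30.
Forward elimination and back-substitution give σ_0 = -141/8, σ_1 = 33/4, σ_2 = 165/8, σ_3 = -123/4, σ_4 = 243/8.
On [3, 4], S'(x) = b_3 + 2c_3·(x - 3) + 3d_3·(x - 3)² with b_3 = Δ_3 - h_3(2σ_3 + σ_4)/6 = 51/16, c_3 = σ_3/2 = -123/8, d_3 = (σ_4 - σ_3)/(6h_3) = 163/16. So S'(3) = 51/16.

3.1875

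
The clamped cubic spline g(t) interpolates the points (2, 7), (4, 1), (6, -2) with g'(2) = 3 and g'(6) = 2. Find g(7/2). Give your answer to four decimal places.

3.5195

Put M_i = g'' at the i-th knot. Here h = (2, 2) and Δ = (-3, -3/2), so the interior equations h_(i-1)·M_(i-1) + 2(h_(i-1)+h_i)·M_i + h_i·M_(i+1) = 6(Δ_i − Δ_(i-1)) read
  2·M_0 + 8·M_1 + 2·M_2 = 6(Δ_1 - Δ_0) = 9
Clamped end conditions give two more equations: 2h_0·M_0 + h_0·M_1 = 6(Δ_0 - g'(2)) = -36 and h_1·M_1 + 2h_1·M_2 = 6(g'(6) - Δ_1) = 21.
Forward elimination and back-substitution give M_0 = -83/8, M_1 = 11/4, M_2 = 31/8.
On [2, 4], g(t) = 7 + 3·(t - 2) - 83/16·(t - 2)² + 35/32·(t - 2)³.
With (t - 2) = 3/2: g(7/2) = 901/256.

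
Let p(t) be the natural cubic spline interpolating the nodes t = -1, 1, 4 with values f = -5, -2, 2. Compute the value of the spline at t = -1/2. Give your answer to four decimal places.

-4.2344

Put M_i = p'' at the i-th knot. Here h = (2, 3) and Δ = (3/2, 4/3), so the interior equations h_(i-1)·M_(i-1) + 2(h_(i-1)+h_i)·M_i + h_i·M_(i+1) = 6(Δ_i − Δ_(i-1)) read
  2·M_0 + 10·M_1 + 3·M_2 = 6(Δ_1 - Δ_0) = -1
Natural end conditions: M_0 = M_2 = 0.
Solving: M_0 = 0, M_1 = -1/10, M_2 = 0.
On [-1, 1], p(t) = -5 + 23/15·(t + 1) + 0·(t + 1)² - 1/120·(t + 1)³.
With (t + 1) = 1/2: p(-1/2) = -271/64.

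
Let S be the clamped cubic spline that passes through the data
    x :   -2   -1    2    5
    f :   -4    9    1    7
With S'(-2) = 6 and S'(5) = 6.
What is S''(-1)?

-18

Write M_i for S''(x_i). With h_i = 1, 3, 3 and divided differences Δ_i = 13, -8/3, 2, the continuity of S' gives the tridiagonal system
  1·M_0 + 8·M_1 + 3·M_2 = 6(Δ_1 - Δ_0) = -94
  3·M_1 + 12·M_2 + 3·M_3 = 6(Δ_2 - Δ_1) = 28
Clamped end conditions give two more equations: 2h_0·M_0 + h_0·M_1 = 6(Δ_0 - S'(-2)) = 42 and h_2·M_2 + 2h_2·M_3 = 6(S'(5) - Δ_2) = 24.
Forward elimination and back-substitution give M_0 = 30, M_1 = -18, M_2 = 20/3, M_3 = 2/3.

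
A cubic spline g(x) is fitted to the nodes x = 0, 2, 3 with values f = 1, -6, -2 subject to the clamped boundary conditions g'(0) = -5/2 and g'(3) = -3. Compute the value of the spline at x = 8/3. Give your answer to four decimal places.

-2.3210

With σ_i denoting the second derivative at x_i, h_i = 2, 1, and Δ_i = (y_(i+1) − y_i)/h_i = -7/2, 4:
  2·σ_0 + 6·σ_1 + 1·σ_2 = 6(Δ_1 - Δ_0) = 45
Clamped end conditions give two more equations: 2h_0·σ_0 + h_0·σ_1 = 6(Δ_0 - g'(0)) = -6 and h_1·σ_1 + 2h_1·σ_2 = 6(g'(3) - Δ_1) = -42.
Forward elimination and back-substitution give σ_0 = -55/6, σ_1 = 46/3, σ_2 = -86/3.
On [2, 3], g(x) = -6 + 11/3·(x - 2) + 23/3·(x - 2)² - 22/3·(x - 2)³.
With (x - 2) = 2/3: g(8/3) = -188/81.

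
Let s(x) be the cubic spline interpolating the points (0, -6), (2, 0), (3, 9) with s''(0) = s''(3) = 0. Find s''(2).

Write m_i for s''(x_i). With h_i = 2, 1 and divided differences Δ_i = 3, 9, the continuity of s' gives the tridiagonal system
  2·m_0 + 6·m_1 + 1·m_2 = 6(Δ_1 - Δ_0) = 36
Natural end conditions: m_0 = m_2 = 0.
Solving: m_0 = 0, m_1 = 6, m_2 = 0.

6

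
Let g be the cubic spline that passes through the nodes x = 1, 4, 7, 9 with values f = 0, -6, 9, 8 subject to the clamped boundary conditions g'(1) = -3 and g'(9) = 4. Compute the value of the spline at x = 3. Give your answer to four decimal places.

Put M_i = g'' at the i-th knot. Here h = (3, 3, 2) and Δ = (-2, 5, -1/2), so the interior equations h_(i-1)·M_(i-1) + 2(h_(i-1)+h_i)·M_i + h_i·M_(i+1) = 6(Δ_i − Δ_(i-1)) read
  3·M_0 + 12·M_1 + 3·M_2 = 6(Δ_1 - Δ_0) = 42
  3·M_1 + 10·M_2 + 2·M_3 = 6(Δ_2 - Δ_1) = -33
Clamped end conditions give two more equations: 2h_0·M_0 + h_0·M_1 = 6(Δ_0 - g'(1)) = 6 and h_2·M_2 + 2h_2·M_3 = 6(g'(9) - Δ_2) = 27.
Forward elimination and back-substitution give M_0 = -71/38, M_1 = 109/19, M_2 = -269/38, M_3 = 391/38.
On [1, 4], g(x) = 0 - 3·(x - 1) - 71/76·(x - 1)² + 289/684·(x - 1)³.
With (x - 1) = 2: g(3) = -1087/171.

-6.3567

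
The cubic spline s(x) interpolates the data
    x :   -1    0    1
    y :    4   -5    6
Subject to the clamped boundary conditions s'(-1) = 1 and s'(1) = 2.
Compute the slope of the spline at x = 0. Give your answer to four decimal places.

Let σ_i = s''(x_i). Step sizes h_i = 1, 1; slopes of the chords Δ_i = (y_(i+1) - y_i)/h_i = -9, 11.
  1·σ_0 + 4·σ_1 + 1·σ_2 = 6(Δ_1 - Δ_0) = 120
Clamped end conditions give two more equations: 2h_0·σ_0 + h_0·σ_1 = 6(Δ_0 - s'(-1)) = -60 and h_1·σ_1 + 2h_1·σ_2 = 6(s'(1) - Δ_1) = -54.
Solving the tridiagonal system: σ_0 = -119/2, σ_1 = 59, σ_2 = -113/2.
On [0, 1], s'(x) = b_1 + 2c_1·x + 3d_1·x² with b_1 = Δ_1 - h_1(2σ_1 + σ_2)/6 = 3/4, c_1 = σ_1/2 = 59/2, d_1 = (σ_2 - σ_1)/(6h_1) = -77/4. So s'(0) = 3/4.

0.7500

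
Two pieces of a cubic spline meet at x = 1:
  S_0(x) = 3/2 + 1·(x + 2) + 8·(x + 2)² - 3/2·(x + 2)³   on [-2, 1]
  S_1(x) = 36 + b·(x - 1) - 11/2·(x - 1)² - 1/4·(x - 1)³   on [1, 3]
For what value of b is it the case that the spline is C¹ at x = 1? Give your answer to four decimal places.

8.5000

S_0'(x) = 1 + 16·(x + 2) - 9/2·(x + 2)², so S_0'(1) = 17/2. On the right, S_1'(1) = b, so b = 17/2.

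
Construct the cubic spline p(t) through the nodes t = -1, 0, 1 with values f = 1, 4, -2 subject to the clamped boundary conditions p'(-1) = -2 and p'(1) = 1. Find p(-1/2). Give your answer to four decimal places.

Write m_i for p''(x_i). With h_i = 1, 1 and divided differences Δ_i = 3, -6, the continuity of p' gives the tridiagonal system
  1·m_0 + 4·m_1 + 1·m_2 = 6(Δ_1 - Δ_0) = -54
Clamped end conditions give two more equations: 2h_0·m_0 + h_0·m_1 = 6(Δ_0 - p'(-1)) = 30 and h_1·m_1 + 2h_1·m_2 = 6(p'(1) - Δ_1) = 42.
Solving the tridiagonal system: m_0 = 30, m_1 = -30, m_2 = 36.
On [-1, 0], p(t) = 1 - 2·(t + 1) + 15·(t + 1)² - 10·(t + 1)³.
With (t + 1) = 1/2: p(-1/2) = 5/2.

2.5000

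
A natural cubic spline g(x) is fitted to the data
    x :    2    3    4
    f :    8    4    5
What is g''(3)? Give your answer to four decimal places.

7.5000

Put M_i = g'' at the i-th knot. Here h = (1, 1) and Δ = (-4, 1), so the interior equations h_(i-1)·M_(i-1) + 2(h_(i-1)+h_i)·M_i + h_i·M_(i+1) = 6(Δ_i − Δ_(i-1)) read
  1·M_0 + 4·M_1 + 1·M_2 = 6(Δ_1 - Δ_0) = 30
Natural end conditions: M_0 = M_2 = 0.
Hence M_0 = 0, M_1 = 15/2, M_2 = 0.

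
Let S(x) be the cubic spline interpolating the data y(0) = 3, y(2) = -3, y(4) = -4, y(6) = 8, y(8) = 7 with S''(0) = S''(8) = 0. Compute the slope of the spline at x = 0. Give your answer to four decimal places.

-3.0893

Put m_i = S'' at the i-th knot. Here h = (2, 2, 2, 2) and Δ = (-3, -1/2, 6, -1/2), so the interior equations h_(i-1)·m_(i-1) + 2(h_(i-1)+h_i)·m_i + h_i·m_(i+1) = 6(Δ_i − Δ_(i-1)) read
  2·m_0 + 8·m_1 + 2·m_2 = 6(Δ_1 - Δ_0) = 15
  2·m_1 + 8·m_2 + 2·m_3 = 6(Δ_2 - Δ_1) = 39
  2·m_2 + 8·m_3 + 2·m_4 = 6(Δ_3 - Δ_2) = -39
Natural end conditions: m_0 = m_4 = 0.
Solving: m_0 = 0, m_1 = 15/56, m_2 = 45/7, m_3 = -363/56, m_4 = 0.
On [0, 2], S'(x) = b_0 + 2c_0·x + 3d_0·x² with b_0 = Δ_0 - h_0(2m_0 + m_1)/6 = -173/56, c_0 = m_0/2 = 0, d_0 = (m_1 - m_0)/(6h_0) = 5/224. So S'(0) = -173/56.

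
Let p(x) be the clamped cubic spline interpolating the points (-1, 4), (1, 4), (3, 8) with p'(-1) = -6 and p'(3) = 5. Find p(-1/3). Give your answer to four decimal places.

1.9630

With σ_i denoting the second derivative at x_i, h_i = 2, 2, and Δ_i = (y_(i+1) − y_i)/h_i = 0, 2:
  2·σ_0 + 8·σ_1 + 2·σ_2 = 6(Δ_1 - Δ_0) = 12
Clamped end conditions give two more equations: 2h_0·σ_0 + h_0·σ_1 = 6(Δ_0 - p'(-1)) = 36 and h_1·σ_1 + 2h_1·σ_2 = 6(p'(3) - Δ_1) = 18.
Solving the tridiagonal system: σ_0 = 41/4, σ_1 = -5/2, σ_2 = 23/4.
On [-1, 1], p(x) = 4 - 6·(x + 1) + 41/8·(x + 1)² - 17/16·(x + 1)³.
With (x + 1) = 2/3: p(-1/3) = 53/27.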